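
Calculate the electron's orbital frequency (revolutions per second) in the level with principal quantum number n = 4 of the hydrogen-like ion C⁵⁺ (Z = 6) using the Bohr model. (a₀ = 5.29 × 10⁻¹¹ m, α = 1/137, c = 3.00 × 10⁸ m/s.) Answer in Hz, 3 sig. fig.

r = n²a₀/Z = 1.41 × 10⁻¹⁰ m, v = Zαc/n = 3.28 × 10⁶ m/s
f = v/(2πr) = 3.71 × 10¹⁵ Hz

3.71 × 10¹⁵ Hz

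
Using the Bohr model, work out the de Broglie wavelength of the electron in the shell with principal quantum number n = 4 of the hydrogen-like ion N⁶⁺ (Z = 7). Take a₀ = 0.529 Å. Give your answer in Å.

1.90 Å

The Bohr quantisation condition is nλ = 2πr_n.
r_n = n²a₀/Z = 1.21 Å
λ = 2πr_n/n = 2π·1.21/4 = 1.90 Å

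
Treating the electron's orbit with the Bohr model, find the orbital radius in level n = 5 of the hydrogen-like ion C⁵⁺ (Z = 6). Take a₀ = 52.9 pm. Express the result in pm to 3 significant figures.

220 pm

r_n = n²a₀/Z = 5² × 52.9 / 6
    = 25 × 52.9 / 6 = 220 pm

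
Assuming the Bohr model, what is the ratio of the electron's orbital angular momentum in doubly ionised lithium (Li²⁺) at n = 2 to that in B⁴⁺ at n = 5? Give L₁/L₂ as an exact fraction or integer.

2/5

L = nℏ is independent of Z.
L₁/L₂ = n₁/n₂ = 2/5 = 2/5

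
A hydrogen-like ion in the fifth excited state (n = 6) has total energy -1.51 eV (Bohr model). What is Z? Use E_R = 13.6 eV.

E_n = −E_R Z²/n² ⇒ Z² = −E_n n²/E_R = 1.51 × 6² / 13.6 ≈ 4.00
Z = 2

2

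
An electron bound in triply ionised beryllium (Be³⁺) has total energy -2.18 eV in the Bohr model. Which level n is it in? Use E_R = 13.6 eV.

10

E_n = −E_R Z²/n² ⇒ n² = E_R Z²/(−E_n) = 13.6 × 4² / 2.18 ≈ 99.82
n = 10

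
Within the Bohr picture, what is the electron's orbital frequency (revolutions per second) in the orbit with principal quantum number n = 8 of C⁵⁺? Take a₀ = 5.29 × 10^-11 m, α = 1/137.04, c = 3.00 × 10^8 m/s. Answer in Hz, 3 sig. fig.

4.63 × 10^14 Hz

r = n²a₀/Z = 5.64 × 10^-10 m, v = Zαc/n = 1.64 × 10^6 m/s
f = v/(2πr) = 4.63 × 10^14 Hz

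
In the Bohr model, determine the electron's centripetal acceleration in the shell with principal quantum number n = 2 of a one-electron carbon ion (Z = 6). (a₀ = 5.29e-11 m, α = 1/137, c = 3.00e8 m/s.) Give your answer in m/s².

r = n²a₀/Z = 3.53e-11 m, v = Zαc/n = 6.57e6 m/s
a = v²/r = (6.57e6)² / 3.53e-11 = 1.22e24 m/s²

1.22e24 m/s²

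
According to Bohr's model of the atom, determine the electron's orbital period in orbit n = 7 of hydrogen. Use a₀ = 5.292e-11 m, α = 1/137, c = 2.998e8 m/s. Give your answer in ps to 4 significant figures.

r = n²a₀/Z = 7²·5.292e-11/1 = 2.593e-9 m
v = Zαc/n = 1·0.007299·2.998e8/7 = 3.126e5 m/s
T = 2πr/v = 5.212e-14 s = 0.05212 ps

0.05212 ps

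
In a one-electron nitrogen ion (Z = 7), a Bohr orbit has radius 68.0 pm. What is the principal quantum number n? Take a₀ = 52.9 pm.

r_n = n²a₀/Z ⇒ n² = rZ/a₀ = 68.0 × 7 / 52.9 ≈ 9.00
n = 3

3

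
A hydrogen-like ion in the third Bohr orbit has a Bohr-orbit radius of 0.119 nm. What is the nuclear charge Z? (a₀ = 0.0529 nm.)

4

r_n = n²a₀/Z ⇒ Z = n²a₀/r = 3² × 0.0529 / 0.119 ≈ 4.00
Z = 4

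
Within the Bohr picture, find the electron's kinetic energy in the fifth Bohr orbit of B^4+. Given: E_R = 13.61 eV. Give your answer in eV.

13.61 eV

For a Coulomb orbit the virial theorem gives K = −E_n.
E_n = −E_R·Z²/n², so K = E_R·Z²/n² = 13.61 × 5²/5² = 13.61 eV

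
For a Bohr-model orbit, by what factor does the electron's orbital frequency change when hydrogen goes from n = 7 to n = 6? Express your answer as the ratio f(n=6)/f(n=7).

f ∝ Z^2 · n^-3; with Z fixed, f ∝ n^-3.
f(n=6)/f(n=7) = (6/7)^-3 = 343/216

343/216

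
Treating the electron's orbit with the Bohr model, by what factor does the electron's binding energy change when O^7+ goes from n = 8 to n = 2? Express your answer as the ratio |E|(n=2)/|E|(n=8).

16

|E| ∝ Z^2 · n^-2; with Z fixed, |E| ∝ n^-2.
|E|(n=2)/|E|(n=8) = (2/8)^-2 = 16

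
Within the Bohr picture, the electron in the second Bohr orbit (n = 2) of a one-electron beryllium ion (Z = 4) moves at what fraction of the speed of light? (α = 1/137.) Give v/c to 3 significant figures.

v_n = Zαc/n, so v/c = Zα/n = 4 × 0.00730 / 2 = 0.0146

0.0146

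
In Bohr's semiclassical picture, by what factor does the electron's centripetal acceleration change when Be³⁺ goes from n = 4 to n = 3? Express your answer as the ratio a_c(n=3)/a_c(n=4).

a_c ∝ Z^3 · n^-4; with Z fixed, a_c ∝ n^-4.
a_c(n=3)/a_c(n=4) = (3/4)^-4 = 256/81

256/81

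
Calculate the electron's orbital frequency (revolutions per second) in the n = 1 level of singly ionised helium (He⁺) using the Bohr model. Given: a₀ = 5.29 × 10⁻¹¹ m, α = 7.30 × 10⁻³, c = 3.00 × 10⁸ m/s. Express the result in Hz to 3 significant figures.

2.64 × 10¹⁶ Hz

r = n²a₀/Z = 2.65 × 10⁻¹¹ m, v = Zαc/n = 4.38 × 10⁶ m/s
f = v/(2πr) = 2.64 × 10¹⁶ Hz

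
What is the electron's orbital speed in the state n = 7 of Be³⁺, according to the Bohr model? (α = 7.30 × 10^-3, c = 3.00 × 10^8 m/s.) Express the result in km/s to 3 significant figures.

1250 km/s

v_n = Zαc/n = 4 × 0.00730 × 3.00 × 10^8 / 7
    = 1250 km/s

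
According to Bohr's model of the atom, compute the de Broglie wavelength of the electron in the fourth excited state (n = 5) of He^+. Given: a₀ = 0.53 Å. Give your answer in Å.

8.3 Å

The Bohr quantisation condition is nλ = 2πr_n.
r_n = n²a₀/Z = 6.6 Å
λ = 2πr_n/n = 2π·6.6/5 = 8.3 Å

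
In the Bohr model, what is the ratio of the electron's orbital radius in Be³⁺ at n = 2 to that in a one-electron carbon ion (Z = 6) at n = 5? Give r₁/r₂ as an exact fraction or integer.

6/25

r ∝ Z^-1 · n^2
r₁/r₂ = (4/6)^-1 · (2/5)^2 = 6/25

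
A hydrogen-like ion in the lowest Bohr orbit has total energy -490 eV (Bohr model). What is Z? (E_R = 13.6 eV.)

6

E_n = −E_R Z²/n² ⇒ Z² = −E_n n²/E_R = 490 × 1² / 13.6 ≈ 36.03
Z = 6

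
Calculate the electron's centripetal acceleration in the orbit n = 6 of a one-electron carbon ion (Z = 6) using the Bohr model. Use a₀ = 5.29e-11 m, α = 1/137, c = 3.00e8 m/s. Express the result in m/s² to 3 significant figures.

1.51e22 m/s²

r = n²a₀/Z = 3.17e-10 m, v = Zαc/n = 2.19e6 m/s
a = v²/r = (2.19e6)² / 3.17e-10 = 1.51e22 m/s²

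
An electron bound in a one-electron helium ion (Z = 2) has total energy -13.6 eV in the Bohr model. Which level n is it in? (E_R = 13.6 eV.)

E_n = −E_R Z²/n² ⇒ n² = E_R Z²/(−E_n) = 13.6 × 2² / 13.6 ≈ 4.00
n = 2

2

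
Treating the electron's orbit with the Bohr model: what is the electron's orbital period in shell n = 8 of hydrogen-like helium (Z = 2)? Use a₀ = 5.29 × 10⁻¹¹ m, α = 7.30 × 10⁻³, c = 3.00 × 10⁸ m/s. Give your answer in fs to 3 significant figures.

19.4 fs

r = n²a₀/Z = 8²·5.29 × 10⁻¹¹/2 = 1.69 × 10⁻⁹ m
v = Zαc/n = 2·0.00730·3.00 × 10⁸/8 = 5.47 × 10⁵ m/s
T = 2πr/v = 1.94 × 10⁻¹⁴ s = 19.4 fs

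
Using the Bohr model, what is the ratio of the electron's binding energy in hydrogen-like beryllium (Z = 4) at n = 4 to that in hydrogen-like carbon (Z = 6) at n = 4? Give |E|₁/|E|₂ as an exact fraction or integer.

4/9

|E| ∝ Z^2 · n^-2
|E|₁/|E|₂ = (4/6)^2 · (4/4)^-2 = 4/9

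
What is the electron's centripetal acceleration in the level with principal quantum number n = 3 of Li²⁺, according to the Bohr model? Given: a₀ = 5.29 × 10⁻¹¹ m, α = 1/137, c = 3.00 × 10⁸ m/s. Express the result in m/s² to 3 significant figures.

3.02 × 10²² m/s²

r = n²a₀/Z = 1.59 × 10⁻¹⁰ m, v = Zαc/n = 2.19 × 10⁶ m/s
a = v²/r = (2.19 × 10⁶)² / 1.59 × 10⁻¹⁰ = 3.02 × 10²² m/s²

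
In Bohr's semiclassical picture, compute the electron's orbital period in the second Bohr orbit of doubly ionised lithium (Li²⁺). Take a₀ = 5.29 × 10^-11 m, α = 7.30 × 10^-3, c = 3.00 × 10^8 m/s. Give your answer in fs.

r = n²a₀/Z = 2²·5.29 × 10^-11/3 = 7.05 × 10^-11 m
v = Zαc/n = 3·0.00730·3.00 × 10^8/2 = 3.29 × 10^6 m/s
T = 2πr/v = 1.35 × 10^-16 s = 0.135 fs

0.135 fs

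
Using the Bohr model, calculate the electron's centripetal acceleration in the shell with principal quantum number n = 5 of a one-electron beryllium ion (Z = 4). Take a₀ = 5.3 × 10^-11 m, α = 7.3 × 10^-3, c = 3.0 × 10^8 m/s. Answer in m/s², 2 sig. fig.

9.3 × 10^21 m/s²

r = n²a₀/Z = 3.3 × 10^-10 m, v = Zαc/n = 1.8 × 10^6 m/s
a = v²/r = (1.8 × 10^6)² / 3.3 × 10^-10 = 9.3 × 10^21 m/s²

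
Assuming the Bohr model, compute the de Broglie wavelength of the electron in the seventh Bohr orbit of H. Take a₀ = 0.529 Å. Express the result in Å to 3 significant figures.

The Bohr quantisation condition is nλ = 2πr_n.
r_n = n²a₀/Z = 25.9 Å
λ = 2πr_n/n = 2π·25.9/7 = 23.3 Å

23.3 Å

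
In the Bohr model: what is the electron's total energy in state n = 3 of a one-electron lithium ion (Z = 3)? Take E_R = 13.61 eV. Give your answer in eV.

-13.61 eV

E_n = −E_R·Z²/n² = −13.61 × 3²/3² = -13.61 eV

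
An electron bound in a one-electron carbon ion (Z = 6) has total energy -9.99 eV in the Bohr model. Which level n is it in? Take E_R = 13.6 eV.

7

E_n = −E_R Z²/n² ⇒ n² = E_R Z²/(−E_n) = 13.6 × 6² / 9.99 ≈ 49.01
n = 7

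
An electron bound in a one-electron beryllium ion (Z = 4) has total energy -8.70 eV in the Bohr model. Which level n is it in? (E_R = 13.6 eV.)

5

E_n = −E_R Z²/n² ⇒ n² = E_R Z²/(−E_n) = 13.6 × 4² / 8.70 ≈ 25.01
n = 5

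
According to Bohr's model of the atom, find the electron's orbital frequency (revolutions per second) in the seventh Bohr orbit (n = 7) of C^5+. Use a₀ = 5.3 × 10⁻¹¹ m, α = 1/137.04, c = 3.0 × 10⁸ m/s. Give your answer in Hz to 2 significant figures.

6.9 × 10¹⁴ Hz

r = n²a₀/Z = 4.3 × 10⁻¹⁰ m, v = Zαc/n = 1.9 × 10⁶ m/s
f = v/(2πr) = 6.9 × 10¹⁴ Hz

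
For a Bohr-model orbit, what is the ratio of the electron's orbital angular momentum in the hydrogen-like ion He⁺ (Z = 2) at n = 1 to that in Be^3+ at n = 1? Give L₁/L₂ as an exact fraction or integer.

L = nℏ is independent of Z.
L₁/L₂ = n₁/n₂ = 1/1 = 1

1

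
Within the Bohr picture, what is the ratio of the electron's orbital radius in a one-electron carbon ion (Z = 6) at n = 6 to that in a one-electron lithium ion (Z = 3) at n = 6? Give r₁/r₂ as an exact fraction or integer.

1/2

r ∝ Z^-1 · n^2
r₁/r₂ = (6/3)^-1 · (6/6)^2 = 1/2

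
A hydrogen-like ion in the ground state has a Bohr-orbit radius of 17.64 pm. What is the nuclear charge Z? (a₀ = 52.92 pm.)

r_n = n²a₀/Z ⇒ Z = n²a₀/r = 1² × 52.92 / 17.64 ≈ 3.00
Z = 3

3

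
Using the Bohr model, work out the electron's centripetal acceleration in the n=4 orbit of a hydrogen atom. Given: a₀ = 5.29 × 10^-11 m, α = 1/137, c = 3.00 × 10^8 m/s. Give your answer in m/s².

r = n²a₀/Z = 8.46 × 10^-10 m, v = Zαc/n = 5.47 × 10^5 m/s
a = v²/r = (5.47 × 10^5)² / 8.46 × 10^-10 = 3.54 × 10^20 m/s²

3.54 × 10^20 m/s²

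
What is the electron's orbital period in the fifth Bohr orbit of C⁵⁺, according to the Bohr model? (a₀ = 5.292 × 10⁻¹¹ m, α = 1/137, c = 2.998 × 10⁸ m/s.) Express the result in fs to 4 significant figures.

0.5276 fs

r = n²a₀/Z = 5²·5.292 × 10⁻¹¹/6 = 2.205 × 10⁻¹⁰ m
v = Zαc/n = 6·0.007299·2.998 × 10⁸/5 = 2.626 × 10⁶ m/s
T = 2πr/v = 5.276 × 10⁻¹⁶ s = 0.5276 fs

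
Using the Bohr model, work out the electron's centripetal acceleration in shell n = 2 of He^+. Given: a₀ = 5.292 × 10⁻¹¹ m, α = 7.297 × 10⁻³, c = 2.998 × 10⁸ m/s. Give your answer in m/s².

r = n²a₀/Z = 1.058 × 10⁻¹⁰ m, v = Zαc/n = 2.188 × 10⁶ m/s
a = v²/r = (2.188 × 10⁶)² / 1.058 × 10⁻¹⁰ = 4.522 × 10²² m/s²

4.522 × 10²² m/s²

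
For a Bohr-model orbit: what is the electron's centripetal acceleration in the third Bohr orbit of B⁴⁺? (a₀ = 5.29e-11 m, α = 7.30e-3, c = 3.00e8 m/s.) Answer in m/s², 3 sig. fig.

r = n²a₀/Z = 9.52e-11 m, v = Zαc/n = 3.65e6 m/s
a = v²/r = (3.65e6)² / 9.52e-11 = 1.40e23 m/s²

1.40e23 m/s²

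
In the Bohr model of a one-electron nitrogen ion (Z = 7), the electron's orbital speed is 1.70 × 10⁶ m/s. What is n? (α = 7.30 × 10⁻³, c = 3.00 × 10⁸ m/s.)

9

v_n = Zαc/n ⇒ n = Zαc/v = 7 × 0.00730 × 3.00 × 10⁸ / 1.70 × 10⁶ ≈ 9.02
n = 9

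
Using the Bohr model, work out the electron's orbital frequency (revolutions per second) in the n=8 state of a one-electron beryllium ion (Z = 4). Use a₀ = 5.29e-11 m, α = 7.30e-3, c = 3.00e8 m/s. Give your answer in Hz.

r = n²a₀/Z = 8.46e-10 m, v = Zαc/n = 1.09e6 m/s
f = v/(2πr) = 2.06e14 Hz

2.06e14 Hz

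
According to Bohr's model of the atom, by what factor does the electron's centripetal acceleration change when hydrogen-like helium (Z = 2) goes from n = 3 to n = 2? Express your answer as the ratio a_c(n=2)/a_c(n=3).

a_c ∝ Z^3 · n^-4; with Z fixed, a_c ∝ n^-4.
a_c(n=2)/a_c(n=3) = (2/3)^-4 = 81/16

81/16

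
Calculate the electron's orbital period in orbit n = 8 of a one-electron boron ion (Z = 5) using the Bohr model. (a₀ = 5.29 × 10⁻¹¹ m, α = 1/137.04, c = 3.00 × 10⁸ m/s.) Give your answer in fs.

r = n²a₀/Z = 8²·5.29 × 10⁻¹¹/5 = 6.77 × 10⁻¹⁰ m
v = Zαc/n = 5·0.00730·3.00 × 10⁸/8 = 1.37 × 10⁶ m/s
T = 2πr/v = 3.11 × 10⁻¹⁵ s = 3.11 fs

3.11 fs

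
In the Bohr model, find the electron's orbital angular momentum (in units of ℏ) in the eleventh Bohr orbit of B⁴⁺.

11

L_n = nℏ, so L/ℏ = n = 11.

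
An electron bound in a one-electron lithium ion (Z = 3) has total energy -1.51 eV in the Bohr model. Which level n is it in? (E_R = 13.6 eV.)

E_n = −E_R Z²/n² ⇒ n² = E_R Z²/(−E_n) = 13.6 × 3² / 1.51 ≈ 81.06
n = 9

9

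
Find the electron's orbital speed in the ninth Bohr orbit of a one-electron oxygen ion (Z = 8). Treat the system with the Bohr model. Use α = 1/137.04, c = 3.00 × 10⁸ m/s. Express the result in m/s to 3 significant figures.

1.95 × 10⁶ m/s

v_n = Zαc/n = 8 × 0.00730 × 3.00 × 10⁸ / 9
    = 1.95 × 10⁶ m/s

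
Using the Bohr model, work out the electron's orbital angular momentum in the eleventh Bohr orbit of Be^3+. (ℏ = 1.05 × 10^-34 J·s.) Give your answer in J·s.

1.16 × 10^-33 J·s

L_n = nℏ = 11 × 1.05 × 10^-34 = 1.16 × 10^-33 J·s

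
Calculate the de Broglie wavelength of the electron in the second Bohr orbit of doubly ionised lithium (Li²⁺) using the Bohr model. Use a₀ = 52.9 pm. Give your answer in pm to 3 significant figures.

The Bohr quantisation condition is nλ = 2πr_n.
r_n = n²a₀/Z = 70.5 pm
λ = 2πr_n/n = 2π·70.5/2 = 222 pm

222 pm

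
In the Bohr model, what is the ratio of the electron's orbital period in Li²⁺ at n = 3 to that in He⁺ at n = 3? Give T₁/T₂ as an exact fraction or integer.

4/9

T ∝ Z^-2 · n^3
T₁/T₂ = (3/2)^-2 · (3/3)^3 = 4/9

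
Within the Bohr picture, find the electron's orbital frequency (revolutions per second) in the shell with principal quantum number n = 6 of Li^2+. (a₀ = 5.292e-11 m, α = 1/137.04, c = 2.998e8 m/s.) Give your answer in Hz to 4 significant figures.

r = n²a₀/Z = 6.350e-10 m, v = Zαc/n = 1.094e6 m/s
f = v/(2πr) = 2.741e14 Hz

2.741e14 Hz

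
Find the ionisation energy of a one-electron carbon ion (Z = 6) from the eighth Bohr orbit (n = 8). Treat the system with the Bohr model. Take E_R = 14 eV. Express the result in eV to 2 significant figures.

7.9 eV

E_n = −E_R·Z²/n² = −14 × 6²/8² eV = -7.9 eV
Ionisation energy = −E_n = 7.9 eV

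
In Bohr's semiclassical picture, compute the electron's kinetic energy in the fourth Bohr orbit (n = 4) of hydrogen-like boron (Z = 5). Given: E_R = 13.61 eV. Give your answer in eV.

For a Coulomb orbit the virial theorem gives K = −E_n.
E_n = −E_R·Z²/n², so K = E_R·Z²/n² = 13.61 × 5²/4² = 21.27 eV

21.27 eV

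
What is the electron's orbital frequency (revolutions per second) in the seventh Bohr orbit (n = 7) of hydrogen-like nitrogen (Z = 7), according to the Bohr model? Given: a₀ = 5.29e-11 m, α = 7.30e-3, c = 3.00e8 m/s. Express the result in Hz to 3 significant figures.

r = n²a₀/Z = 3.70e-10 m, v = Zαc/n = 2.19e6 m/s
f = v/(2πr) = 9.41e14 Hz

9.41e14 Hz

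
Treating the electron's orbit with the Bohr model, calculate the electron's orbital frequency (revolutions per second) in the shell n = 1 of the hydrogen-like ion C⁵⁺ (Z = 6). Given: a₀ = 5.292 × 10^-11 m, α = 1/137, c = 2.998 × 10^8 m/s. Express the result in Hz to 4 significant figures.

r = n²a₀/Z = 8.820 × 10^-12 m, v = Zαc/n = 1.313 × 10^7 m/s
f = v/(2πr) = 2.369 × 10^17 Hz

2.369 × 10^17 Hz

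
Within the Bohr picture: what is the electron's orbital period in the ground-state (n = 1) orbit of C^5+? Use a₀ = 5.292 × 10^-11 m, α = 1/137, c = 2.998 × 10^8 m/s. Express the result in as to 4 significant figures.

r = n²a₀/Z = 1²·5.292 × 10^-11/6 = 8.820 × 10^-12 m
v = Zαc/n = 6·0.007299·2.998 × 10^8/1 = 1.313 × 10^7 m/s
T = 2πr/v = 4.221 × 10^-18 s = 4.221 as

4.221 as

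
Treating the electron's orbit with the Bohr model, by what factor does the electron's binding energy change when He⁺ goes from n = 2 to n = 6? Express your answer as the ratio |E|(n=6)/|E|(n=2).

1/9

|E| ∝ Z^2 · n^-2; with Z fixed, |E| ∝ n^-2.
|E|(n=6)/|E|(n=2) = (6/2)^-2 = 1/9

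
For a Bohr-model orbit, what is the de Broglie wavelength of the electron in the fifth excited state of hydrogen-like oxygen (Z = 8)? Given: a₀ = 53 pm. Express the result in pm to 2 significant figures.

250 pm

The Bohr quantisation condition is nλ = 2πr_n.
r_n = n²a₀/Z = 240 pm
λ = 2πr_n/n = 2π·240/6 = 250 pm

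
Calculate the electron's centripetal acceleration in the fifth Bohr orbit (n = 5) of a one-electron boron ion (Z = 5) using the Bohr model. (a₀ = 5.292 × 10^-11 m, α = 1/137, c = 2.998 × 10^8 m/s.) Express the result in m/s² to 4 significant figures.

1.810 × 10^22 m/s²

r = n²a₀/Z = 2.646 × 10^-10 m, v = Zαc/n = 2.188 × 10^6 m/s
a = v²/r = (2.188 × 10^6)² / 2.646 × 10^-10 = 1.810 × 10^22 m/s²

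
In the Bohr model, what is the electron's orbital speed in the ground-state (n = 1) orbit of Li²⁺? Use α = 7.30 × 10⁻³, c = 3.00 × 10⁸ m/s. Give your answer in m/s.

v_n = Zαc/n = 3 × 0.00730 × 3.00 × 10⁸ / 1
    = 6.57 × 10⁶ m/s

6.57 × 10⁶ m/s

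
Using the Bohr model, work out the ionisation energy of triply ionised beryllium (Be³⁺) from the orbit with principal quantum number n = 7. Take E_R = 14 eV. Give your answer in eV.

4.6 eV

E_n = −E_R·Z²/n² = −14 × 4²/7² eV = -4.6 eV
Ionisation energy = −E_n = 4.6 eV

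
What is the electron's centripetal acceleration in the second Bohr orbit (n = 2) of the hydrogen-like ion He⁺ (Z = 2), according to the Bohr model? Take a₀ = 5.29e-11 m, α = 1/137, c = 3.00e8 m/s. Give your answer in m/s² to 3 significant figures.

r = n²a₀/Z = 1.06e-10 m, v = Zαc/n = 2.19e6 m/s
a = v²/r = (2.19e6)² / 1.06e-10 = 4.53e22 m/s²

4.53e22 m/s²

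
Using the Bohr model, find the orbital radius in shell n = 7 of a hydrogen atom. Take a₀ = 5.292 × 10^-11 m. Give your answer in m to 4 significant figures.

2.593 × 10^-9 m

r_n = n²a₀/Z = 7² × 5.292 × 10^-11 / 1
    = 49 × 5.292 × 10^-11 / 1 = 2.593 × 10^-9 m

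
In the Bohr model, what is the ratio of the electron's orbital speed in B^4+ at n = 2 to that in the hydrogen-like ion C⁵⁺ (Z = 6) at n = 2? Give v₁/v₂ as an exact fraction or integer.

v ∝ Z^1 · n^-1
v₁/v₂ = (5/6)^1 · (2/2)^-1 = 5/6

5/6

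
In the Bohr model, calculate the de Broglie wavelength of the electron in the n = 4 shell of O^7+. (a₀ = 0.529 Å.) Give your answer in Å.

1.66 Å

The Bohr quantisation condition is nλ = 2πr_n.
r_n = n²a₀/Z = 1.06 Å
λ = 2πr_n/n = 2π·1.06/4 = 1.66 Å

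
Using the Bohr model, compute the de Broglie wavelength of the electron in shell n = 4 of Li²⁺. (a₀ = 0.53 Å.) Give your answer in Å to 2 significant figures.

The Bohr quantisation condition is nλ = 2πr_n.
r_n = n²a₀/Z = 2.8 Å
λ = 2πr_n/n = 2π·2.8/4 = 4.4 Å

4.4 Å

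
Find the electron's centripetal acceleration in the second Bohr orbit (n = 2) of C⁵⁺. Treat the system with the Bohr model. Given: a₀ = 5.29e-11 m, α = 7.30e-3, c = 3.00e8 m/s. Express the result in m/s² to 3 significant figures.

r = n²a₀/Z = 3.53e-11 m, v = Zαc/n = 6.57e6 m/s
a = v²/r = (6.57e6)² / 3.53e-11 = 1.22e24 m/s²

1.22e24 m/s²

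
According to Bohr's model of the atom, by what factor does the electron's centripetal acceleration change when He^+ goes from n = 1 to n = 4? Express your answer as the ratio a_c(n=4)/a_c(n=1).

a_c ∝ Z^3 · n^-4; with Z fixed, a_c ∝ n^-4.
a_c(n=4)/a_c(n=1) = (4/1)^-4 = 1/256

1/256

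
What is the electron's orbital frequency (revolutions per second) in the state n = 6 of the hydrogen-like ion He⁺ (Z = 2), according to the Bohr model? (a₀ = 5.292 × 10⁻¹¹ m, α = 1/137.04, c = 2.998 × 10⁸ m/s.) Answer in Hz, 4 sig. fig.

1.218 × 10¹⁴ Hz

r = n²a₀/Z = 9.526 × 10⁻¹⁰ m, v = Zαc/n = 7.292 × 10⁵ m/s
f = v/(2πr) = 1.218 × 10¹⁴ Hz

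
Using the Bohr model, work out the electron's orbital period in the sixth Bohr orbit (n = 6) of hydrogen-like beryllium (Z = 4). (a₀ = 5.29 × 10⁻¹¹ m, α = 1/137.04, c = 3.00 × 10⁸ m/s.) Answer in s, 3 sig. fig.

2.05 × 10⁻¹⁵ s

r = n²a₀/Z = 6²·5.29 × 10⁻¹¹/4 = 4.76 × 10⁻¹⁰ m
v = Zαc/n = 4·0.00730·3.00 × 10⁸/6 = 1.46 × 10⁶ m/s
T = 2πr/v = 2.05 × 10⁻¹⁵ s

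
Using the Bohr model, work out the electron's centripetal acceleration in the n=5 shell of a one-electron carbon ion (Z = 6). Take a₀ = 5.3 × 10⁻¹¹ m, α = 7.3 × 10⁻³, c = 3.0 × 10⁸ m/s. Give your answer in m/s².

r = n²a₀/Z = 2.2 × 10⁻¹⁰ m, v = Zαc/n = 2.6 × 10⁶ m/s
a = v²/r = (2.6 × 10⁶)² / 2.2 × 10⁻¹⁰ = 3.1 × 10²² m/s²

3.1 × 10²² m/s²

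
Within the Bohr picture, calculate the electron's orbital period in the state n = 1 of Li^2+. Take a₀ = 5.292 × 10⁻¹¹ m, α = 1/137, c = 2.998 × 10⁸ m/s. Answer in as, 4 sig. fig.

16.88 as

r = n²a₀/Z = 1²·5.292 × 10⁻¹¹/3 = 1.764 × 10⁻¹¹ m
v = Zαc/n = 3·0.007299·2.998 × 10⁸/1 = 6.565 × 10⁶ m/s
T = 2πr/v = 1.688 × 10⁻¹⁷ s = 16.88 as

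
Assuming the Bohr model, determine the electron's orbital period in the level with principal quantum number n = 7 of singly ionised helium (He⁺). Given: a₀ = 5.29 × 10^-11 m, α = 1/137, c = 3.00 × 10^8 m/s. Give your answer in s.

r = n²a₀/Z = 7²·5.29 × 10^-11/2 = 1.30 × 10^-9 m
v = Zαc/n = 2·0.00730·3.00 × 10^8/7 = 6.26 × 10^5 m/s
T = 2πr/v = 1.30 × 10^-14 s

1.30 × 10^-14 s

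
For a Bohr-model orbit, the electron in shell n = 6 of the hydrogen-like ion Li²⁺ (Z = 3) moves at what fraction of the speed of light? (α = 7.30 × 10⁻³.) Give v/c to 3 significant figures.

v_n = Zαc/n, so v/c = Zα/n = 3 × 0.00730 / 6 = 0.00365

0.00365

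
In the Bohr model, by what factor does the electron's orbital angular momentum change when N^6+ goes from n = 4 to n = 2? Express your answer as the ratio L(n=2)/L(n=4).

1/2

L = nℏ depends only on n, so L ∝ n.
L(n=2)/L(n=4) = (2/4)^1 = 1/2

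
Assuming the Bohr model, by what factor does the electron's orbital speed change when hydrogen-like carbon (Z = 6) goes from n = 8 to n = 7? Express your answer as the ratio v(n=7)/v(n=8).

v ∝ Z^1 · n^-1; with Z fixed, v ∝ n^-1.
v(n=7)/v(n=8) = (7/8)^-1 = 8/7

8/7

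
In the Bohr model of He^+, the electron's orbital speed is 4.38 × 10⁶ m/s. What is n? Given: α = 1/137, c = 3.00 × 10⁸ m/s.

v_n = Zαc/n ⇒ n = Zαc/v = 2 × 0.00730 × 3.00 × 10⁸ / 4.38 × 10⁶ ≈ 1.00
n = 1

1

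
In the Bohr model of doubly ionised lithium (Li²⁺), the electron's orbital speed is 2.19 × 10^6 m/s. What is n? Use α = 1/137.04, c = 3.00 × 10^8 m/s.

3

v_n = Zαc/n ⇒ n = Zαc/v = 3 × 0.00730 × 3.00 × 10^8 / 2.19 × 10^6 ≈ 3.00
n = 3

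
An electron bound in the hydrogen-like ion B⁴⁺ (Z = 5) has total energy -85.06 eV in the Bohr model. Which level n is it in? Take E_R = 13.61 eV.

2

E_n = −E_R Z²/n² ⇒ n² = E_R Z²/(−E_n) = 13.61 × 5² / 85.06 ≈ 4.00
n = 2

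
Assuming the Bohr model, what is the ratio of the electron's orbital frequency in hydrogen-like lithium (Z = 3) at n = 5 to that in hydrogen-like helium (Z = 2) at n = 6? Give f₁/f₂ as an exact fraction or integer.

486/125

f ∝ Z^2 · n^-3
f₁/f₂ = (3/2)^2 · (5/6)^-3 = 486/125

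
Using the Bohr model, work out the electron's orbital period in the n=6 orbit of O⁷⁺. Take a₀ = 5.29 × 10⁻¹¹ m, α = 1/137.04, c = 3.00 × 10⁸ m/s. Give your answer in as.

512 as

r = n²a₀/Z = 6²·5.29 × 10⁻¹¹/8 = 2.38 × 10⁻¹⁰ m
v = Zαc/n = 8·0.00730·3.00 × 10⁸/6 = 2.92 × 10⁶ m/s
T = 2πr/v = 5.12 × 10⁻¹⁶ s = 512 as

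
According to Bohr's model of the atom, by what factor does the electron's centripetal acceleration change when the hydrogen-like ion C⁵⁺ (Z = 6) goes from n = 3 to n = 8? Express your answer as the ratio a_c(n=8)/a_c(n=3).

81/4096

a_c ∝ Z^3 · n^-4; with Z fixed, a_c ∝ n^-4.
a_c(n=8)/a_c(n=3) = (8/3)^-4 = 81/4096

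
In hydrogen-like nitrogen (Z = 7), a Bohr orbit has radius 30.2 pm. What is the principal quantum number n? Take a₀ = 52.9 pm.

2

r_n = n²a₀/Z ⇒ n² = rZ/a₀ = 30.2 × 7 / 52.9 ≈ 4.00
n = 2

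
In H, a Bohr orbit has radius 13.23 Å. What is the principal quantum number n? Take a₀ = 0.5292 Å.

r_n = n²a₀/Z ⇒ n² = rZ/a₀ = 13.23 × 1 / 0.5292 ≈ 25.00
n = 5

5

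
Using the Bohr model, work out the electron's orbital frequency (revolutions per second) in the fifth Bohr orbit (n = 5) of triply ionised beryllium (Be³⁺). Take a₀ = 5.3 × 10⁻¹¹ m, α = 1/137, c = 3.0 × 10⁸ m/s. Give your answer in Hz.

r = n²a₀/Z = 3.3 × 10⁻¹⁰ m, v = Zαc/n = 1.8 × 10⁶ m/s
f = v/(2πr) = 8.4 × 10¹⁴ Hz

8.4 × 10¹⁴ Hz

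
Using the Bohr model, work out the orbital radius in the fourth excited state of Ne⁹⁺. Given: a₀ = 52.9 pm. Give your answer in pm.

132 pm

r_n = n²a₀/Z = 5² × 52.9 / 10
    = 25 × 52.9 / 10 = 132 pm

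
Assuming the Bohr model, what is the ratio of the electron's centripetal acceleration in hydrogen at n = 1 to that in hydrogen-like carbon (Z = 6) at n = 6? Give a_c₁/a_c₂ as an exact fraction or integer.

a_c ∝ Z^3 · n^-4
a_c₁/a_c₂ = (1/6)^3 · (1/6)^-4 = 6

6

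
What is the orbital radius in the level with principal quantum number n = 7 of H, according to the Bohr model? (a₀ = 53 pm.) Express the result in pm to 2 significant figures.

r_n = n²a₀/Z = 7² × 53 / 1
    = 49 × 53 / 1 = 2600 pm

2600 pm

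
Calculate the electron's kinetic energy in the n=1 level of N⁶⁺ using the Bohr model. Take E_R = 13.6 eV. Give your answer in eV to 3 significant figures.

For a Coulomb orbit the virial theorem gives K = −E_n.
E_n = −E_R·Z²/n², so K = E_R·Z²/n² = 13.6 × 7²/1² = 666 eV

666 eV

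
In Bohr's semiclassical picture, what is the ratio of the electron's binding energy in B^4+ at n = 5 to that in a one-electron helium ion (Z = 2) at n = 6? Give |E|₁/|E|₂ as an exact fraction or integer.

9

|E| ∝ Z^2 · n^-2
|E|₁/|E|₂ = (5/2)^2 · (5/6)^-2 = 9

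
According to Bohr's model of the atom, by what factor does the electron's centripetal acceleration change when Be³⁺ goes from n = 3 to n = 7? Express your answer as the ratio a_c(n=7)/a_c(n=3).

81/2401

a_c ∝ Z^3 · n^-4; with Z fixed, a_c ∝ n^-4.
a_c(n=7)/a_c(n=3) = (7/3)^-4 = 81/2401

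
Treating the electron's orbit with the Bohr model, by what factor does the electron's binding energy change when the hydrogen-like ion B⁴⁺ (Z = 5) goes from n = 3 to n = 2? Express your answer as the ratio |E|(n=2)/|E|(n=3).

9/4

|E| ∝ Z^2 · n^-2; with Z fixed, |E| ∝ n^-2.
|E|(n=2)/|E|(n=3) = (2/3)^-2 = 9/4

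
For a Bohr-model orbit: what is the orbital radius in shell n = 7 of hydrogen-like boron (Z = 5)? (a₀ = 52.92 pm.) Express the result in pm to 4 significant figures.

r_n = n²a₀/Z = 7² × 52.92 / 5
    = 49 × 52.92 / 5 = 518.6 pm

518.6 pm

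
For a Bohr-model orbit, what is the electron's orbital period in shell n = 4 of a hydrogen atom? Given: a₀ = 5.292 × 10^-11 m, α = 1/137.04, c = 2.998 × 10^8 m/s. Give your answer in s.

9.727 × 10^-15 s

r = n²a₀/Z = 4²·5.292 × 10^-11/1 = 8.467 × 10^-10 m
v = Zαc/n = 1·0.007297·2.998 × 10^8/4 = 5.469 × 10^5 m/s
T = 2πr/v = 9.727 × 10^-15 s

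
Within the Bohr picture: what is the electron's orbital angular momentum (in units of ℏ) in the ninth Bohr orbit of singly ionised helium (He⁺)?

L_n = nℏ, so L/ℏ = n = 9.

9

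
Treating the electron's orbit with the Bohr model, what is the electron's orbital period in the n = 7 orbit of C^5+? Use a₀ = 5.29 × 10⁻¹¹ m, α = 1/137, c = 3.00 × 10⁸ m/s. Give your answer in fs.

1.45 fs

r = n²a₀/Z = 7²·5.29 × 10⁻¹¹/6 = 4.32 × 10⁻¹⁰ m
v = Zαc/n = 6·0.00730·3.00 × 10⁸/7 = 1.88 × 10⁶ m/s
T = 2πr/v = 1.45 × 10⁻¹⁵ s = 1.45 fs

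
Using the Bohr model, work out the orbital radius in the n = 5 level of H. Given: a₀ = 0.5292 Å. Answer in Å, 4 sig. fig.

r_n = n²a₀/Z = 5² × 0.5292 / 1
    = 25 × 0.5292 / 1 = 13.23 Å

13.23 Å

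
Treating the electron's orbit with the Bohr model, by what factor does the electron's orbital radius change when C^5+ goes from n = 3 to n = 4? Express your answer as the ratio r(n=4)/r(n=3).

16/9

r ∝ Z^-1 · n^2; with Z fixed, r ∝ n^2.
r(n=4)/r(n=3) = (4/3)^2 = 16/9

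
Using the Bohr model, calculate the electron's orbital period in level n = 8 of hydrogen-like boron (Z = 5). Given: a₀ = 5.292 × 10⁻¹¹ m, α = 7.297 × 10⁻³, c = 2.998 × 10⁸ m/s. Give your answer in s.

3.113 × 10⁻¹⁵ s

r = n²a₀/Z = 8²·5.292 × 10⁻¹¹/5 = 6.774 × 10⁻¹⁰ m
v = Zαc/n = 5·0.007297·2.998 × 10⁸/8 = 1.367 × 10⁶ m/s
T = 2πr/v = 3.113 × 10⁻¹⁵ s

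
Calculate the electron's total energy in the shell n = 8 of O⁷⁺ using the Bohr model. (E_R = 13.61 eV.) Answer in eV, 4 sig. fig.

E_n = −E_R·Z²/n² = −13.61 × 8²/8² = -13.61 eV

-13.61 eV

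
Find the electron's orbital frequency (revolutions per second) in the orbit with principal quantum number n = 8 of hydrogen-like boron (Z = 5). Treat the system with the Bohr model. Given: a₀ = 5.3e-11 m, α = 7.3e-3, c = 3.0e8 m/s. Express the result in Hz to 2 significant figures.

3.2e14 Hz

r = n²a₀/Z = 6.8e-10 m, v = Zαc/n = 1.4e6 m/s
f = v/(2πr) = 3.2e14 Hz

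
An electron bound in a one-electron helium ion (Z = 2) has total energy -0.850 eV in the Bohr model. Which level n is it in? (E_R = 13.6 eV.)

E_n = −E_R Z²/n² ⇒ n² = E_R Z²/(−E_n) = 13.6 × 2² / 0.850 ≈ 64.00
n = 8

8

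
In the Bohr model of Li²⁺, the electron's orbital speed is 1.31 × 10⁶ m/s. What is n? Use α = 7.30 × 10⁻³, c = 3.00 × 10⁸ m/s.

v_n = Zαc/n ⇒ n = Zαc/v = 3 × 0.00730 × 3.00 × 10⁸ / 1.31 × 10⁶ ≈ 5.02
n = 5

5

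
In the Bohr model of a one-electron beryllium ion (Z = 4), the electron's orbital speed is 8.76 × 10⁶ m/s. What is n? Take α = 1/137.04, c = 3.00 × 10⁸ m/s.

1

v_n = Zαc/n ⇒ n = Zαc/v = 4 × 0.00730 × 3.00 × 10⁸ / 8.76 × 10⁶ ≈ 1.00
n = 1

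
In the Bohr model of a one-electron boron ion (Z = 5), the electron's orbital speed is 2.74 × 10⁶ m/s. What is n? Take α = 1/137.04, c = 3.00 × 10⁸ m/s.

4

v_n = Zαc/n ⇒ n = Zαc/v = 5 × 0.00730 × 3.00 × 10⁸ / 2.74 × 10⁶ ≈ 3.99
n = 4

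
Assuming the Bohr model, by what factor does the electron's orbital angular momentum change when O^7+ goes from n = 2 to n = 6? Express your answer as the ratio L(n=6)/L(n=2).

3

L = nℏ depends only on n, so L ∝ n.
L(n=6)/L(n=2) = (6/2)^1 = 3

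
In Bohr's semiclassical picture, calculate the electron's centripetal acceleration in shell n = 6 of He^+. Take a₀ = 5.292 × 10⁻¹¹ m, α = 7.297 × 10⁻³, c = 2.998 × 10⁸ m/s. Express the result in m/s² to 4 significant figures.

r = n²a₀/Z = 9.526 × 10⁻¹⁰ m, v = Zαc/n = 7.292 × 10⁵ m/s
a = v²/r = (7.292 × 10⁵)² / 9.526 × 10⁻¹⁰ = 5.582 × 10²⁰ m/s²

5.582 × 10²⁰ m/s²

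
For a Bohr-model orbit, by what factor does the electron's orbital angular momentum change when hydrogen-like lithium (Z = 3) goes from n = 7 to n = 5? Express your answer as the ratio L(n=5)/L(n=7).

L = nℏ depends only on n, so L ∝ n.
L(n=5)/L(n=7) = (5/7)^1 = 5/7

5/7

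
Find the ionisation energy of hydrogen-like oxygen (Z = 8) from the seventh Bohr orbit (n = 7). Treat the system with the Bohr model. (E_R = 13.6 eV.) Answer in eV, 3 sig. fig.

17.8 eV

E_n = −E_R·Z²/n² = −13.6 × 8²/7² eV = -17.8 eV
Ionisation energy = −E_n = 17.8 eV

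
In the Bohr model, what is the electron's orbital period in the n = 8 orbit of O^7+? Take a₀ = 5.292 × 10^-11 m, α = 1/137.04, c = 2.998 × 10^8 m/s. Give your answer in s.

1.216 × 10^-15 s

r = n²a₀/Z = 8²·5.292 × 10^-11/8 = 4.234 × 10^-10 m
v = Zαc/n = 8·0.007297·2.998 × 10^8/8 = 2.188 × 10^6 m/s
T = 2πr/v = 1.216 × 10^-15 s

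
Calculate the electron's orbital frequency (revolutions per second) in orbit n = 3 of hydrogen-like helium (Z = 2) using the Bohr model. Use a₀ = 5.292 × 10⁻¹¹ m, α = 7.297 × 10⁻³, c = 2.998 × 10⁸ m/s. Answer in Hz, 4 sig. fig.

r = n²a₀/Z = 2.381 × 10⁻¹⁰ m, v = Zαc/n = 1.458 × 10⁶ m/s
f = v/(2πr) = 9.747 × 10¹⁴ Hz

9.747 × 10¹⁴ Hz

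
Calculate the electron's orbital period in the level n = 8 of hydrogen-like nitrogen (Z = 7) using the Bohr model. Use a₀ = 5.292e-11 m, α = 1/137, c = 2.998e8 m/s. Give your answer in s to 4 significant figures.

r = n²a₀/Z = 8²·5.292e-11/7 = 4.838e-10 m
v = Zαc/n = 7·0.007299·2.998e8/8 = 1.915e6 m/s
T = 2πr/v = 1.588e-15 s

1.588e-15 s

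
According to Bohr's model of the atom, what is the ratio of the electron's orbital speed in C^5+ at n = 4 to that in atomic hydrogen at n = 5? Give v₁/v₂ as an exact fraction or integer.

v ∝ Z^1 · n^-1
v₁/v₂ = (6/1)^1 · (4/5)^-1 = 15/2

15/2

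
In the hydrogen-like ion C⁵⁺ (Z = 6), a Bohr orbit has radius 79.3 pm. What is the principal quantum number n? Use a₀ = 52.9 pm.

r_n = n²a₀/Z ⇒ n² = rZ/a₀ = 79.3 × 6 / 52.9 ≈ 8.99
n = 3

3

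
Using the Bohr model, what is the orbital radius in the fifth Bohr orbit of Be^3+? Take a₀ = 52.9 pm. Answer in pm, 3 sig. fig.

331 pm

r_n = n²a₀/Z = 5² × 52.9 / 4
    = 25 × 52.9 / 4 = 331 pm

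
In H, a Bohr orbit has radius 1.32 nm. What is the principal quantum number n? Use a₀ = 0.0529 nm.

r_n = n²a₀/Z ⇒ n² = rZ/a₀ = 1.32 × 1 / 0.0529 ≈ 24.95
n = 5

5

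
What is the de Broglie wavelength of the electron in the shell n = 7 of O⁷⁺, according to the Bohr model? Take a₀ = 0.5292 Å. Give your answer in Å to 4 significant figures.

The Bohr quantisation condition is nλ = 2πr_n.
r_n = n²a₀/Z = 3.241 Å
λ = 2πr_n/n = 2π·3.241/7 = 2.909 Å

2.909 Å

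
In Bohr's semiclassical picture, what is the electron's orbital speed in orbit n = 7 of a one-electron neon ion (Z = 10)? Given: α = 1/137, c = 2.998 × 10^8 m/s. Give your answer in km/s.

v_n = Zαc/n = 10 × 0.007299 × 2.998 × 10^8 / 7
    = 3126 km/s

3126 km/s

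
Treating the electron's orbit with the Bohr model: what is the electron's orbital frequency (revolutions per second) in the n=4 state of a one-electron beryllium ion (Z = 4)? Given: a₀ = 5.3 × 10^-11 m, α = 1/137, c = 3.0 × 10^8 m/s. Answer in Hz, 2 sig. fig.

r = n²a₀/Z = 2.1 × 10^-10 m, v = Zαc/n = 2.2 × 10^6 m/s
f = v/(2πr) = 1.6 × 10^15 Hz

1.6 × 10^15 Hz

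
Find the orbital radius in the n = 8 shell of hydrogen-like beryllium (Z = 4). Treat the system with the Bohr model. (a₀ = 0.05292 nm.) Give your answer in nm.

r_n = n²a₀/Z = 8² × 0.05292 / 4
    = 64 × 0.05292 / 4 = 0.8467 nm

0.8467 nm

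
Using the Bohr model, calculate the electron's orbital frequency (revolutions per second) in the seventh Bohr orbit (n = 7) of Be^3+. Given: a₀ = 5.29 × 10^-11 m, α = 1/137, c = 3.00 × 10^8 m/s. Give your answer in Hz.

r = n²a₀/Z = 6.48 × 10^-10 m, v = Zαc/n = 1.25 × 10^6 m/s
f = v/(2πr) = 3.07 × 10^14 Hz

3.07 × 10^14 Hz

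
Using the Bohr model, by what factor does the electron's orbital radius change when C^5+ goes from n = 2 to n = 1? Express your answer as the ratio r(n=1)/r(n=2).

r ∝ Z^-1 · n^2; with Z fixed, r ∝ n^2.
r(n=1)/r(n=2) = (1/2)^2 = 1/4

1/4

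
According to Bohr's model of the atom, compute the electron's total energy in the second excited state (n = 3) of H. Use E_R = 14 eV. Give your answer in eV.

E_n = −E_R·Z²/n² = −14 × 1²/3² = -1.6 eV

-1.6 eV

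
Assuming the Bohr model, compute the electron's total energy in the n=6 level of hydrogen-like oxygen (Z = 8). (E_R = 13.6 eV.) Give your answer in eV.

-24.2 eV

E_n = −E_R·Z²/n² = −13.6 × 8²/6² = -24.2 eV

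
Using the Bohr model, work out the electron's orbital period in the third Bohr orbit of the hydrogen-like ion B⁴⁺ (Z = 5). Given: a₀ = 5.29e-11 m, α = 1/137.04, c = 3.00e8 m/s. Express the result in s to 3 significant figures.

1.64e-16 s

r = n²a₀/Z = 3²·5.29e-11/5 = 9.52e-11 m
v = Zαc/n = 5·0.00730·3.00e8/3 = 3.65e6 m/s
T = 2πr/v = 1.64e-16 s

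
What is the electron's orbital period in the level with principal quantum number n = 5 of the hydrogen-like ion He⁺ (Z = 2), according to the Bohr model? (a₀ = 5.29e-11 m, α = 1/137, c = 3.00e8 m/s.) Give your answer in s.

4.74e-15 s

r = n²a₀/Z = 5²·5.29e-11/2 = 6.61e-10 m
v = Zαc/n = 2·0.00730·3.00e8/5 = 8.76e5 m/s
T = 2πr/v = 4.74e-15 s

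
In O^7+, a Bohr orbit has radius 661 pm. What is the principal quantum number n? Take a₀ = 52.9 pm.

r_n = n²a₀/Z ⇒ n² = rZ/a₀ = 661 × 8 / 52.9 ≈ 99.96
n = 10

10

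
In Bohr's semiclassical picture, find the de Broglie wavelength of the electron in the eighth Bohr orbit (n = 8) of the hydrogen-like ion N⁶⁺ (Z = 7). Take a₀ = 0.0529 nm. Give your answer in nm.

The Bohr quantisation condition is nλ = 2πr_n.
r_n = n²a₀/Z = 0.484 nm
λ = 2πr_n/n = 2π·0.484/8 = 0.380 nm

0.380 nm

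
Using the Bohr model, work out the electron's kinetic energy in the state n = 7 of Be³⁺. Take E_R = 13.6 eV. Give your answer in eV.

4.44 eV

For a Coulomb orbit the virial theorem gives K = −E_n.
E_n = −E_R·Z²/n², so K = E_R·Z²/n² = 13.6 × 4²/7² = 4.44 eV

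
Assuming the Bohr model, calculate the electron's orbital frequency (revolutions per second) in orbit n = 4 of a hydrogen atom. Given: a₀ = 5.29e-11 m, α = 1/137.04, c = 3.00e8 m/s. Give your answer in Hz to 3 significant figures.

r = n²a₀/Z = 8.46e-10 m, v = Zαc/n = 5.47e5 m/s
f = v/(2πr) = 1.03e14 Hz

1.03e14 Hz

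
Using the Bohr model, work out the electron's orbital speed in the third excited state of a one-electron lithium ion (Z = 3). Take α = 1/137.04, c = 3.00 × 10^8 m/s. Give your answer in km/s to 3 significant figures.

v_n = Zαc/n = 3 × 0.00730 × 3.00 × 10^8 / 4
    = 1640 km/s

1640 km/s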